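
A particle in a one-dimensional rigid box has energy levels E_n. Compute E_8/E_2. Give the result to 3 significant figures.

16.0

E_n ∝ n², so E_8/E_2 = 8²/2² = 64/4 = 16.0.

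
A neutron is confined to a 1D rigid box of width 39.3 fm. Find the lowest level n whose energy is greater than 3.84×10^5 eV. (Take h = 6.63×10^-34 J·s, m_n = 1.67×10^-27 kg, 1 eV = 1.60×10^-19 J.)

E_1 = h²/(8m_nL²) = 2.130×10^-14 J = 1.331×10^5 eV.
Need n² > 3.84×10^5/1.331×10^5 = 2.885, i.e. n > 1.699.
The smallest integer satisfying this is n = 2.

n = 2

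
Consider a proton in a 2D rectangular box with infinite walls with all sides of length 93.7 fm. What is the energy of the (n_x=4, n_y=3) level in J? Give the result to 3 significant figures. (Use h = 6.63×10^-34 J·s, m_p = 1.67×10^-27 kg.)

E = 9.37×10^-14 J

For a 2D rectangular well E = (h²/8m_p)·Σ n_i²/L_i² = (6.63×10^-34)²/(8·1.67×10^-27) · [4²/(93.7 fm)² + 3²/(93.7 fm)²].
Evaluating gives E = 9.37×10^-14 J.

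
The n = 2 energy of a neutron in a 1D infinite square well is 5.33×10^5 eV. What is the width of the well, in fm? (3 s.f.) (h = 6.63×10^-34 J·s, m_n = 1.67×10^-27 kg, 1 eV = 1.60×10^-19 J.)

L = 39.3 fm

From E_n = n²h²/(8m_nL²), L = n·h/√(8m_nE_n).
E_2 = 5.33×10^5 eV = 8.528×10^-14 J, so L = 2·6.63×10^-34/√(8·1.67×10^-27·8.528×10^-14) = 3.93×10^-14 m = 39.3 fm.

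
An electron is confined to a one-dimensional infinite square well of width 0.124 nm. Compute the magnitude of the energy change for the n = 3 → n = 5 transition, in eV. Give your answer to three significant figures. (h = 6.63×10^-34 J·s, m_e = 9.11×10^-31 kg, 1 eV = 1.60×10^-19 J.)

|ΔE| = 392 eV

E_1 = h²/(8m_eL²) = 3.923×10^-18 J.
|ΔE| = |3² − 5²|·E_1 = 16·3.923×10^-18 J = 6.277×10^-17 J = 392 eV.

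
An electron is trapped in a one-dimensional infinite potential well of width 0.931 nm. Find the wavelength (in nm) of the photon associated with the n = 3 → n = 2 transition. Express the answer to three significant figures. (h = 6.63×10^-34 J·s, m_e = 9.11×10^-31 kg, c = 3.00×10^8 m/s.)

E_1 = h²/(8m_eL²) = 6.959×10^-20 J, so ΔE = (3² − 2²)E_1 = 3.479×10^-19 J.
λ = hc/ΔE = (6.63×10^-34·3.00×10^8)/3.479×10^-19 = 5.72×10^-7 m = 572 nm.

λ = 572 nm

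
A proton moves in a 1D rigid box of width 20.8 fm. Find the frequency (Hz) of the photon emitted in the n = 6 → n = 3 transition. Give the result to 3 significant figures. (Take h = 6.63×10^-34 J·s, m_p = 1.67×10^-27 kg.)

E_1 = h²/(8m_pL²) = 7.605×10^-14 J and ΔE = (6² − 3²)E_1 = 2.053×10^-12 J.
f = ΔE/h = 2.053×10^-12/6.63×10^-34 = 3.10×10^21 Hz.

f = 3.10×10^21 Hz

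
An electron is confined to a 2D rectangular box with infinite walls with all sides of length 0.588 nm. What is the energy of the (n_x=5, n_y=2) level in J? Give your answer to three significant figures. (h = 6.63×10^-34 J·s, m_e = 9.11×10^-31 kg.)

E = 5.06×10^-18 J

For a 2D rectangular well E = (h²/8m_e)·Σ n_i²/L_i² = (6.63×10^-34)²/(8·9.11×10^-31) · [5²/(0.588 nm)² + 2²/(0.588 nm)²].
Evaluating gives E = 5.06×10^-18 J.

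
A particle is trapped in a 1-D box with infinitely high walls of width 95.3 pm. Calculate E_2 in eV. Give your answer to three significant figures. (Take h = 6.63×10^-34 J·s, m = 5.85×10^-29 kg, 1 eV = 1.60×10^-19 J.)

E_2 = 2.59 eV

For an infinite well E_n = n²h²/(8mL²), so E_1 = h²/(8mL²) = (6.63×10^-34)²/(8·5.85×10^-29·(9.53×10^-11 m)²) = 1.034×10^-19 J.
Then E_2 = 2²·E_1 = 4·1.034×10^-19 J = 4.136×10^-19 J.
Converting, E_2 = 4.136×10^-19 J / (1.60×10^-19 J/eV) = 2.59 eV.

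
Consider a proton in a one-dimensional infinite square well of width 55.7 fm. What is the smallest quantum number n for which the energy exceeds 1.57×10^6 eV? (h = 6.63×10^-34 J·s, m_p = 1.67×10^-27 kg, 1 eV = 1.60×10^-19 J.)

n = 5

E_1 = h²/(8m_pL²) = 1.060×10^-14 J = 6.625×10^4 eV.
Need n² > 1.57×10^6/6.625×10^4 = 23.70, i.e. n > 4.868.
The smallest integer satisfying this is n = 5.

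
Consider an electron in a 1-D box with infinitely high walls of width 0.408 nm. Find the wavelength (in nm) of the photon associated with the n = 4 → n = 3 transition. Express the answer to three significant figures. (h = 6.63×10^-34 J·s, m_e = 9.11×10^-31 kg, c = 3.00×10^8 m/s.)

E_1 = h²/(8m_eL²) = 3.623×10^-19 J, so ΔE = (4² − 3²)E_1 = 2.536×10^-18 J.
λ = hc/ΔE = (6.63×10^-34·3.00×10^8)/2.536×10^-18 = 7.84×10^-8 m = 78.4 nm.

λ = 78.4 nm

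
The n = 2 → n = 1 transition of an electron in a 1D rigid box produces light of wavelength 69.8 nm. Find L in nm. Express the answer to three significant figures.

L = 0.252 nm

The photon carries ΔE = hc/λ = 6.626×10^-34·2.998×10^8/6.98×10^-8 m = 2.846×10^-18 J.
Since ΔE = (2² − 1²)E_1, E_1 = 9.487×10^-19 J, and L = h/√(8m_eE_1) = 2.52×10^-10 m = 0.252 nm.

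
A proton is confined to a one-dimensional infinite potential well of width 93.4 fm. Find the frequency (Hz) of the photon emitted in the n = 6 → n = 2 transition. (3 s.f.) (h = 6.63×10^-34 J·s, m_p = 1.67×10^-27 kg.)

E_1 = h²/(8m_pL²) = 3.772×10^-15 J and ΔE = (6² − 2²)E_1 = 1.207×10^-13 J.
f = ΔE/h = 1.207×10^-13/6.63×10^-34 = 1.82×10^20 Hz.

f = 1.82×10^20 Hz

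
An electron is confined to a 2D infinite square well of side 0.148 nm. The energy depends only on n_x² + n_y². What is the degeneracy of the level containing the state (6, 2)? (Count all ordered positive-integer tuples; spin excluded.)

degeneracy = 2

The level has n_x² + n_y² = 40. The ordered positive-integer solutions are (2, 6), (6, 2).
That gives 2 states.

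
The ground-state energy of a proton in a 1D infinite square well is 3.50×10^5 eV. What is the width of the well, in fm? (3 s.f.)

From E_n = n²h²/(8m_pL²), L = n·h/√(8m_pE_n).
E_1 = 3.50×10^5 eV = 5.607×10^-14 J, so L = 1·6.626×10^-34/√(8·1.673×10^-27·5.607×10^-14) = 2.42×10^-14 m = 24.2 fm.

L = 24.2 fm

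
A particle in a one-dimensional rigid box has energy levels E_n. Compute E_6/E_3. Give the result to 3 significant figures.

4.00

E_n ∝ n², so E_6/E_3 = 6²/3² = 36/9 = 4.00.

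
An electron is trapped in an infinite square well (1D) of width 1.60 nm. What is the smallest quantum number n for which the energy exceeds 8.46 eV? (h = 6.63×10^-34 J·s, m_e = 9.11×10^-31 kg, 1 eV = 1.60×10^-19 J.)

E_1 = h²/(8m_eL²) = 2.356×10^-20 J = 0.1472 eV.
Need n² > 8.46/0.1472 = 57.47, i.e. n > 7.581.
The smallest integer satisfying this is n = 8.

n = 8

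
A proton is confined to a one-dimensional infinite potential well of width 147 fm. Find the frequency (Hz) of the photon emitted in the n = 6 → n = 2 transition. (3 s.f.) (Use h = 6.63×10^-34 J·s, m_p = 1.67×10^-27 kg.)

E_1 = h²/(8m_pL²) = 1.523×10^-15 J and ΔE = (6² − 2²)E_1 = 4.874×10^-14 J.
f = ΔE/h = 4.874×10^-14/6.63×10^-34 = 7.35×10^19 Hz.

f = 7.35×10^19 Hz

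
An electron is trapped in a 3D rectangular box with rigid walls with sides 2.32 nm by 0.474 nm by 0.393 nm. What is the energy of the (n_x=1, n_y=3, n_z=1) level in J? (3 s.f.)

E = 2.81×10^-18 J

For a 3D rectangular well E = (h²/8m_e)·Σ n_i²/L_i² = (6.626×10^-34)²/(8·9.109×10^-31) · [1²/(2.32 nm)² + 3²/(0.474 nm)² + 1²/(0.393 nm)²].
Evaluating gives E = 2.81×10^-18 J.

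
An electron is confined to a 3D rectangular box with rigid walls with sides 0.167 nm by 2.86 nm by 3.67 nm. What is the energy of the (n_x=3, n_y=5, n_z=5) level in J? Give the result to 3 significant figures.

E = 1.97×10^-17 J

For a 3D rectangular well E = (h²/8m_e)·Σ n_i²/L_i² = (6.626×10^-34)²/(8·9.109×10^-31) · [3²/(0.167 nm)² + 5²/(2.86 nm)² + 5²/(3.67 nm)²].
Evaluating gives E = 1.97×10^-17 J.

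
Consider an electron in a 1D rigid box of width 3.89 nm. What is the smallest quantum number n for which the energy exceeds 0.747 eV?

n = 6

E_1 = h²/(8m_eL²) = 3.981×10^-21 J = 0.02485 eV.
Need n² > 0.747/0.02485 = 30.06, i.e. n > 5.483.
The smallest integer satisfying this is n = 6.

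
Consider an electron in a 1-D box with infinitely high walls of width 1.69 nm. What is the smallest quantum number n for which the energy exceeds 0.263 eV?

E_1 = h²/(8m_eL²) = 2.109×10^-20 J = 0.1316 eV.
Need n² > 0.263/0.1316 = 1.998, i.e. n > 1.414.
The smallest integer satisfying this is n = 2.

n = 2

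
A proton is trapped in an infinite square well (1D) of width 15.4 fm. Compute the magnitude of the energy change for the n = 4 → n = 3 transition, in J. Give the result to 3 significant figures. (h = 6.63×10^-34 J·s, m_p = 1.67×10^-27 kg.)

E_1 = h²/(8m_pL²) = 1.387×10^-13 J.
|ΔE| = |4² − 3²|·E_1 = 7·1.387×10^-13 J = 9.71×10^-13 J.

|ΔE| = 9.71×10^-13 J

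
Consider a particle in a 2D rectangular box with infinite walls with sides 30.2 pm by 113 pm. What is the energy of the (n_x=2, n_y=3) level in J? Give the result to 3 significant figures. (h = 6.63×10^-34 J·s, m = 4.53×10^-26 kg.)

For a 2D rectangular well E = (h²/8m)·Σ n_i²/L_i² = (6.63×10^-34)²/(8·4.53×10^-26) · [2²/(30.2 pm)² + 3²/(113 pm)²].
Evaluating gives E = 6.17×10^-21 J.

E = 6.17×10^-21 J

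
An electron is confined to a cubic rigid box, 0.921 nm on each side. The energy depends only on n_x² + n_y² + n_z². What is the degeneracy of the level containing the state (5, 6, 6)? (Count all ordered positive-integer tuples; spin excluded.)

degeneracy = 3

The level has n_x² + n_y² + n_z² = 97. The ordered positive-integer solutions are (5, 6, 6), (6, 5, 6), (6, 6, 5).
That gives 3 states.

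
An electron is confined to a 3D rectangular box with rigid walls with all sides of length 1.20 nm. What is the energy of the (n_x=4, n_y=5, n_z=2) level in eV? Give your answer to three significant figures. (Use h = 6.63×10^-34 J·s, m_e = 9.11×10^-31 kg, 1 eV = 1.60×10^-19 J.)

E = 11.8 eV

For a 3D rectangular well E = (h²/8m_e)·Σ n_i²/L_i² = (6.63×10^-34)²/(8·9.11×10^-31) · [4²/(1.20 nm)² + 5²/(1.20 nm)² + 2²/(1.20 nm)²].
Evaluating gives E = 1.885×10^-18 J = 11.8 eV.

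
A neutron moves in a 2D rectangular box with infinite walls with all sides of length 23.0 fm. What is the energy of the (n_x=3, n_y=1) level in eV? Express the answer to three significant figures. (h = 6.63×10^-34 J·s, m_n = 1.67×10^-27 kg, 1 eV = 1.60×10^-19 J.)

For a 2D rectangular well E = (h²/8m_n)·Σ n_i²/L_i² = (6.63×10^-34)²/(8·1.67×10^-27) · [3²/(23.0 fm)² + 1²/(23.0 fm)²].
Evaluating gives E = 6.220×10^-13 J = 3.89×10^6 eV.

E = 3.89×10^6 eV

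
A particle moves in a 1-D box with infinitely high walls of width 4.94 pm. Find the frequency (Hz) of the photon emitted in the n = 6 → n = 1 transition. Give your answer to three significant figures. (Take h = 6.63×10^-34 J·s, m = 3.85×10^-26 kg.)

E_1 = h²/(8mL²) = 5.848×10^-20 J and ΔE = (6² − 1²)E_1 = 2.047×10^-18 J.
f = ΔE/h = 2.047×10^-18/6.63×10^-34 = 3.09×10^15 Hz.

f = 3.09×10^15 Hz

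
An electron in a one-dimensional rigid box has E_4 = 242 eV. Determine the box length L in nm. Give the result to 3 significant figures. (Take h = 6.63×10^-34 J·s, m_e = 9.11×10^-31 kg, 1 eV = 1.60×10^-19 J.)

L = 0.158 nm

From E_n = n²h²/(8m_eL²), L = n·h/√(8m_eE_n).
E_4 = 242 eV = 3.872×10^-17 J, so L = 4·6.63×10^-34/√(8·9.11×10^-31·3.872×10^-17) = 1.58×10^-10 m = 0.158 nm.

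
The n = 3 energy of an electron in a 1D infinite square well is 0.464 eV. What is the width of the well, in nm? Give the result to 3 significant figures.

L = 2.70 nm

From E_n = n²h²/(8m_eL²), L = n·h/√(8m_eE_n).
E_3 = 0.464 eV = 7.433×10^-20 J, so L = 3·6.626×10^-34/√(8·9.109×10^-31·7.433×10^-20) = 2.70×10^-9 m = 2.70 nm.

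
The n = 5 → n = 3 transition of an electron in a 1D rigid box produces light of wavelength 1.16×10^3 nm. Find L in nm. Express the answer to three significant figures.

The photon carries ΔE = hc/λ = 6.626×10^-34·2.998×10^8/1.16×10^-6 m = 1.712×10^-19 J.
Since ΔE = (5² − 3²)E_1, E_1 = 1.070×10^-20 J, and L = h/√(8m_eE_1) = 2.37×10^-9 m = 2.37 nm.

L = 2.37 nm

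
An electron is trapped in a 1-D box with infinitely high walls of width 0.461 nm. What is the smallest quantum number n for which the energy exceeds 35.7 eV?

E_1 = h²/(8m_eL²) = 2.835×10^-19 J = 1.770 eV.
Need n² > 35.7/1.770 = 20.17, i.e. n > 4.491.
The smallest integer satisfying this is n = 5.

n = 5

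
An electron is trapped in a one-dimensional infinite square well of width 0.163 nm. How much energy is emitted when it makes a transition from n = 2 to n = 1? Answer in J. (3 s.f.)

E_1 = h²/(8m_eL²) = 2.268×10^-18 J.
|ΔE| = |2² − 1²|·E_1 = 3·2.268×10^-18 J = 6.80×10^-18 J.

|ΔE| = 6.80×10^-18 J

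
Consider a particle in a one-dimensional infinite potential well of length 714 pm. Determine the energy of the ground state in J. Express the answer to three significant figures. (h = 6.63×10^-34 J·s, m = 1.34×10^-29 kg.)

E_1 = 8.04×10^-21 J

For an infinite well E_n = n²h²/(8mL²), so E_1 = h²/(8mL²) = (6.63×10^-34)²/(8·1.34×10^-29·(7.14×10^-10 m)²) = 8.043×10^-21 J.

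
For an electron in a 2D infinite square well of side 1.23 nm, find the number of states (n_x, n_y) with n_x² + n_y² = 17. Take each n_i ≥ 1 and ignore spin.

The level has n_x² + n_y² = 17. The ordered positive-integer solutions are (1, 4), (4, 1).
That gives 2 states.

degeneracy = 2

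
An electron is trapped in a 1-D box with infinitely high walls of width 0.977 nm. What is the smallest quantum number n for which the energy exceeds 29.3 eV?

E_1 = h²/(8m_eL²) = 6.312×10^-20 J = 0.3940 eV.
Need n² > 29.3/0.3940 = 74.37, i.e. n > 8.624.
The smallest integer satisfying this is n = 9.

n = 9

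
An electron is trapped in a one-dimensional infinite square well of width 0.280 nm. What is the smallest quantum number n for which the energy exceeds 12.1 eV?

n = 2

E_1 = h²/(8m_eL²) = 7.685×10^-19 J = 4.797 eV.
Need n² > 12.1/4.797 = 2.522, i.e. n > 1.588.
The smallest integer satisfying this is n = 2.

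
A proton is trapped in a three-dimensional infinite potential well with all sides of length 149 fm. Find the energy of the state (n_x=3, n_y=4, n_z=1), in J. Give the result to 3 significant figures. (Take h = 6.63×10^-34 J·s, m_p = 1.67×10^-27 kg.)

E = 3.85×10^-14 J

For a 3D rectangular well E = (h²/8m_p)·Σ n_i²/L_i² = (6.63×10^-34)²/(8·1.67×10^-27) · [3²/(149 fm)² + 4²/(149 fm)² + 1²/(149 fm)²].
Evaluating gives E = 3.85×10^-14 J.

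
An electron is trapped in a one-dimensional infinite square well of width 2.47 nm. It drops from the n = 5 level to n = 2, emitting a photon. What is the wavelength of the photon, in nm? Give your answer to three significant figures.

E_1 = h²/(8m_eL²) = 9.875×10^-21 J, so ΔE = (5² − 2²)E_1 = 2.074×10^-19 J.
λ = hc/ΔE = (6.626×10^-34·2.998×10^8)/2.074×10^-19 = 9.58×10^-7 m = 958 nm.

λ = 958 nm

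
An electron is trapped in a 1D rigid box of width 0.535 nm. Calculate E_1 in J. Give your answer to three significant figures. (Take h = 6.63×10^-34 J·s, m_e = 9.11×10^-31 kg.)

E_1 = 2.11×10^-19 J

For an infinite well E_n = n²h²/(8m_eL²), so E_1 = h²/(8m_eL²) = (6.63×10^-34)²/(8·9.11×10^-31·(5.35×10^-10 m)²) = 2.107×10^-19 J.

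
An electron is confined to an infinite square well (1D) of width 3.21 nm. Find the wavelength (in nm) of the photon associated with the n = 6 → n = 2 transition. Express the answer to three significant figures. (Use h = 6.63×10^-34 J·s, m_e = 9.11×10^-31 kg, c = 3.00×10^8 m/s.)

E_1 = h²/(8m_eL²) = 5.853×10^-21 J, so ΔE = (6² − 2²)E_1 = 1.873×10^-19 J.
λ = hc/ΔE = (6.63×10^-34·3.00×10^8)/1.873×10^-19 = 1.06×10^-6 m = 1.06×10^3 nm.

λ = 1.06×10^3 nm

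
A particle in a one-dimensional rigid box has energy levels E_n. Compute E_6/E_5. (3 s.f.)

E_n ∝ n², so E_6/E_5 = 6²/5² = 36/25 = 1.44.

1.44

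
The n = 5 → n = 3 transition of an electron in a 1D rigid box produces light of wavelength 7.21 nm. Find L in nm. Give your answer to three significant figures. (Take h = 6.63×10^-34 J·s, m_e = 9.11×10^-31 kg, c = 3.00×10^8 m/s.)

The photon carries ΔE = hc/λ = 6.63×10^-34·3.00×10^8/7.21×10^-9 m = 2.759×10^-17 J.
Since ΔE = (5² − 3²)E_1, E_1 = 1.724×10^-18 J, and L = h/√(8m_eE_1) = 1.87×10^-10 m = 0.187 nm.

L = 0.187 nm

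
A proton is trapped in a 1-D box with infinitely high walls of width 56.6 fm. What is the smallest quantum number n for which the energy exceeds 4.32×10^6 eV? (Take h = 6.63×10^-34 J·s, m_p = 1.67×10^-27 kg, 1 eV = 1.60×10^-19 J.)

E_1 = h²/(8m_pL²) = 1.027×10^-14 J = 6.419×10^4 eV.
Need n² > 4.32×10^6/6.419×10^4 = 67.30, i.e. n > 8.204.
The smallest integer satisfying this is n = 9.

n = 9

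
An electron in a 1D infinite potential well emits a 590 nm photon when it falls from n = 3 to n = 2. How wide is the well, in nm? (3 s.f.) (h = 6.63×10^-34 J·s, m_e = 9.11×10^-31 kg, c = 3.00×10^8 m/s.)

The photon carries ΔE = hc/λ = 6.63×10^-34·3.00×10^8/5.90×10^-7 m = 3.371×10^-19 J.
Since ΔE = (3² − 2²)E_1, E_1 = 6.742×10^-20 J, and L = h/√(8m_eE_1) = 9.46×10^-10 m = 0.946 nm.

L = 0.946 nm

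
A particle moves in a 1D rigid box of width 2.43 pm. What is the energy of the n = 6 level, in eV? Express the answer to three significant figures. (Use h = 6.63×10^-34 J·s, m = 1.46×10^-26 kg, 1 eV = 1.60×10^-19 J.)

E_6 = 143 eV

For an infinite well E_n = n²h²/(8mL²), so E_1 = h²/(8mL²) = (6.63×10^-34)²/(8·1.46×10^-26·(2.43×10^-12 m)²) = 6.373×10^-19 J.
Then E_6 = 6²·E_1 = 36·6.373×10^-19 J = 2.294×10^-17 J.
Converting, E_6 = 2.294×10^-17 J / (1.60×10^-19 J/eV) = 143 eV.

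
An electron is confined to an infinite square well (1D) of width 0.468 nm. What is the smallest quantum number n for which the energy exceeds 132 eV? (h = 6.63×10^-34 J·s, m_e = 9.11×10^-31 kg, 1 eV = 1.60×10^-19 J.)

E_1 = h²/(8m_eL²) = 2.754×10^-19 J = 1.721 eV.
Need n² > 132/1.721 = 76.70, i.e. n > 8.758.
The smallest integer satisfying this is n = 9.

n = 9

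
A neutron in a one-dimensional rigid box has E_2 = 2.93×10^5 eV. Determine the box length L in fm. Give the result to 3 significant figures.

From E_n = n²h²/(8m_nL²), L = n·h/√(8m_nE_n).
E_2 = 2.93×10^5 eV = 4.694×10^-14 J, so L = 2·6.626×10^-34/√(8·1.675×10^-27·4.694×10^-14) = 5.28×10^-14 m = 52.8 fm.

L = 52.8 fm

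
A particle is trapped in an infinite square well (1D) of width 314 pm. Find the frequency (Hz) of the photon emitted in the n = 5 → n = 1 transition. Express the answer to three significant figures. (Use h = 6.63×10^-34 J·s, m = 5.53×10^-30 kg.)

E_1 = h²/(8mL²) = 1.008×10^-19 J and ΔE = (5² − 1²)E_1 = 2.419×10^-18 J.
f = ΔE/h = 2.419×10^-18/6.63×10^-34 = 3.65×10^15 Hz.

f = 3.65×10^15 Hz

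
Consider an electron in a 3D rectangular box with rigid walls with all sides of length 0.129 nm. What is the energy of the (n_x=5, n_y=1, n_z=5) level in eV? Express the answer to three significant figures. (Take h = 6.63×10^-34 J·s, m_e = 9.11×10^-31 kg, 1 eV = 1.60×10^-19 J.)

E = 1.16×10^3 eV

For a 3D rectangular well E = (h²/8m_e)·Σ n_i²/L_i² = (6.63×10^-34)²/(8·9.11×10^-31) · [5²/(0.129 nm)² + 1²/(0.129 nm)² + 5²/(0.129 nm)²].
Evaluating gives E = 1.848×10^-16 J = 1.16×10^3 eV.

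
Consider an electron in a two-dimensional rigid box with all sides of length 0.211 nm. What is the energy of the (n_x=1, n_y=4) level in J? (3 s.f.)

For a 2D rectangular well E = (h²/8m_e)·Σ n_i²/L_i² = (6.626×10^-34)²/(8·9.109×10^-31) · [1²/(0.211 nm)² + 4²/(0.211 nm)²].
Evaluating gives E = 2.30×10^-17 J.

E = 2.30×10^-17 J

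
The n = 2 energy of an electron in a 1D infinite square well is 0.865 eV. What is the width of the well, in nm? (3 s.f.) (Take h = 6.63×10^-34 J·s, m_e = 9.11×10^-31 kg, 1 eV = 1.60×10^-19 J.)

From E_n = n²h²/(8m_eL²), L = n·h/√(8m_eE_n).
E_2 = 0.865 eV = 1.384×10^-19 J, so L = 2·6.63×10^-34/√(8·9.11×10^-31·1.384×10^-19) = 1.32×10^-9 m = 1.32 nm.

L = 1.32 nm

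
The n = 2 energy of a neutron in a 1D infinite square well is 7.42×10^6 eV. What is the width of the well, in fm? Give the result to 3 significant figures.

From E_n = n²h²/(8m_nL²), L = n·h/√(8m_nE_n).
E_2 = 7.42×10^6 eV = 1.189×10^-12 J, so L = 2·6.626×10^-34/√(8·1.675×10^-27·1.189×10^-12) = 1.05×10^-14 m = 10.5 fm.

L = 10.5 fm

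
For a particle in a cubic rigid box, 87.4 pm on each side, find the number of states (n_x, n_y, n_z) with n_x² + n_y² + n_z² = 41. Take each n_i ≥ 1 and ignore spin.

The level has n_x² + n_y² + n_z² = 41. The ordered positive-integer solutions are (1, 2, 6), (1, 6, 2), (2, 1, 6), (2, 6, 1), (3, 4, 4), (4, 3, 4), (4, 4, 3), (6, 1, 2), (6, 2, 1).
That gives 9 states.

degeneracy = 9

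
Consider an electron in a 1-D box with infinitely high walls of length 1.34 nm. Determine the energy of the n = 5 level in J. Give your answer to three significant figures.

For an infinite well E_n = n²h²/(8m_eL²), so E_1 = h²/(8m_eL²) = (6.626×10^-34)²/(8·9.109×10^-31·(1.34×10^-9 m)²) = 3.355×10^-20 J.
Then E_5 = 5²·E_1 = 25·3.355×10^-20 J = 8.39×10^-19 J.

E_5 = 8.39×10^-19 J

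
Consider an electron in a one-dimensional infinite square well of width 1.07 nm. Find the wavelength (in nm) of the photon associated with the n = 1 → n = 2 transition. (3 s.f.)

λ = 1.26×10^3 nm

E_1 = h²/(8m_eL²) = 5.262×10^-20 J, so ΔE = (2² − 1²)E_1 = 1.579×10^-19 J.
λ = hc/ΔE = (6.626×10^-34·2.998×10^8)/1.579×10^-19 = 1.26×10^-6 m = 1.26×10^3 nm.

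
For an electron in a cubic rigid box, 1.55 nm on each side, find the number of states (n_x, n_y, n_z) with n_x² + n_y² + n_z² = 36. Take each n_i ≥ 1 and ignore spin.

The level has n_x² + n_y² + n_z² = 36. The ordered positive-integer solutions are (2, 4, 4), (4, 2, 4), (4, 4, 2).
That gives 3 states.

degeneracy = 3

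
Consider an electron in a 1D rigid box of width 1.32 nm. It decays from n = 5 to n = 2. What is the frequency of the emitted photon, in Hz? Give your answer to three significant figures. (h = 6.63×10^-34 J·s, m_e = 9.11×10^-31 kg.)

E_1 = h²/(8m_eL²) = 3.462×10^-20 J and ΔE = (5² − 2²)E_1 = 7.270×10^-19 J.
f = ΔE/h = 7.270×10^-19/6.63×10^-34 = 1.10×10^15 Hz.

f = 1.10×10^15 Hz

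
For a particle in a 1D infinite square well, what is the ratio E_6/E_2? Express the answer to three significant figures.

E_n ∝ n², so E_6/E_2 = 6²/2² = 36/4 = 9.00.

9.00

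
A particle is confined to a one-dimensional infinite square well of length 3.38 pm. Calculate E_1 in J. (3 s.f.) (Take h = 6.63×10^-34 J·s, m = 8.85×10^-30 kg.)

For an infinite well E_n = n²h²/(8mL²), so E_1 = h²/(8mL²) = (6.63×10^-34)²/(8·8.85×10^-30·(3.38×10^-12 m)²) = 5.435×10^-16 J.

E_1 = 5.43×10^-16 J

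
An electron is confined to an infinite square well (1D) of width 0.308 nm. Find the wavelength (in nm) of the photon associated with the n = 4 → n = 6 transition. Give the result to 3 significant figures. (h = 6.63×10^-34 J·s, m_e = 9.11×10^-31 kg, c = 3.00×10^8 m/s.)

E_1 = h²/(8m_eL²) = 6.358×10^-19 J, so ΔE = (6² − 4²)E_1 = 1.272×10^-17 J.
λ = hc/ΔE = (6.63×10^-34·3.00×10^8)/1.272×10^-17 = 1.56×10^-8 m = 15.6 nm.

λ = 15.6 nm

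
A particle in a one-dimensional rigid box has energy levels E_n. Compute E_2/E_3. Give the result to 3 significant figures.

0.444

E_n ∝ n², so E_2/E_3 = 2²/3² = 4/9 = 0.444.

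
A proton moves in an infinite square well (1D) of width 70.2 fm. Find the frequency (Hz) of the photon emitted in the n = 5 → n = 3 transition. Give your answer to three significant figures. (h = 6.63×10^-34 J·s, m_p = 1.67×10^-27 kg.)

f = 1.61×10^20 Hz

E_1 = h²/(8m_pL²) = 6.676×10^-15 J and ΔE = (5² − 3²)E_1 = 1.068×10^-13 J.
f = ΔE/h = 1.068×10^-13/6.63×10^-34 = 1.61×10^20 Hz.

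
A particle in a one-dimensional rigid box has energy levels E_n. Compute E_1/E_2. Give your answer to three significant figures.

E_n ∝ n², so E_1/E_2 = 1²/2² = 1/4 = 0.250.

0.250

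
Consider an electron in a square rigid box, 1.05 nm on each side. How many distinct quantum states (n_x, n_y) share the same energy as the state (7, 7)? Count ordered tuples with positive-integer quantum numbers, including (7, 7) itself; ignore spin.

The level has n_x² + n_y² = 98. The ordered positive-integer solutions are (7, 7).
That gives 1 state.

degeneracy = 1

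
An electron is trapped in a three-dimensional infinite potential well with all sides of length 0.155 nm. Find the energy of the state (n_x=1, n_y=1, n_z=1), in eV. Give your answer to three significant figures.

E = 47.0 eV

For a 3D rectangular well E = (h²/8m_e)·Σ n_i²/L_i² = (6.626×10^-34)²/(8·9.109×10^-31) · [1²/(0.155 nm)² + 1²/(0.155 nm)² + 1²/(0.155 nm)²].
Evaluating gives E = 7.523×10^-18 J = 47.0 eV.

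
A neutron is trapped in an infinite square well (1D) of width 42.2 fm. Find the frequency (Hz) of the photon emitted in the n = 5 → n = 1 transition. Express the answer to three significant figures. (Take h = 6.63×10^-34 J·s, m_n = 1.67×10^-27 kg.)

f = 6.69×10^20 Hz

E_1 = h²/(8m_nL²) = 1.848×10^-14 J and ΔE = (5² − 1²)E_1 = 4.435×10^-13 J.
f = ΔE/h = 4.435×10^-13/6.63×10^-34 = 6.69×10^20 Hz.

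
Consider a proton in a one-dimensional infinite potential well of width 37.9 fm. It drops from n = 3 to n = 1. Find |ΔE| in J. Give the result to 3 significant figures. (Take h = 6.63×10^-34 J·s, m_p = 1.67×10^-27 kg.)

|ΔE| = 1.83×10^-13 J

E_1 = h²/(8m_pL²) = 2.291×10^-14 J.
|ΔE| = |3² − 1²|·E_1 = 8·2.291×10^-14 J = 1.83×10^-13 J.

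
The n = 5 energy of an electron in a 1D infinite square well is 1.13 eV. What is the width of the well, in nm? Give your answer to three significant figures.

L = 2.88 nm

From E_n = n²h²/(8m_eL²), L = n·h/√(8m_eE_n).
E_5 = 1.13 eV = 1.810×10^-19 J, so L = 5·6.626×10^-34/√(8·9.109×10^-31·1.810×10^-19) = 2.88×10^-9 m = 2.88 nm.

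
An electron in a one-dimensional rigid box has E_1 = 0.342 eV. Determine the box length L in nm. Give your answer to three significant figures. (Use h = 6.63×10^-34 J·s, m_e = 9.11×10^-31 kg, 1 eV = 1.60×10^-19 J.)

From E_n = n²h²/(8m_eL²), L = n·h/√(8m_eE_n).
E_1 = 0.342 eV = 5.472×10^-20 J, so L = 1·6.63×10^-34/√(8·9.11×10^-31·5.472×10^-20) = 1.05×10^-9 m = 1.05 nm.

L = 1.05 nm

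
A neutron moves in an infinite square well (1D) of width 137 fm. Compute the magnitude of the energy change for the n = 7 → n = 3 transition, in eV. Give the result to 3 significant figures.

E_1 = h²/(8m_nL²) = 1.746×10^-15 J.
|ΔE| = |7² − 3²|·E_1 = 40·1.746×10^-15 J = 6.984×10^-14 J = 4.36×10^5 eV.

|ΔE| = 4.36×10^5 eV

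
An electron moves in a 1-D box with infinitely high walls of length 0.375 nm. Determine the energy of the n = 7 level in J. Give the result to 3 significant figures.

E_7 = 2.10×10^-17 J

For an infinite well E_n = n²h²/(8m_eL²), so E_1 = h²/(8m_eL²) = (6.626×10^-34)²/(8·9.109×10^-31·(3.75×10^-10 m)²) = 4.284×10^-19 J.
Then E_7 = 7²·E_1 = 49·4.284×10^-19 J = 2.10×10^-17 J.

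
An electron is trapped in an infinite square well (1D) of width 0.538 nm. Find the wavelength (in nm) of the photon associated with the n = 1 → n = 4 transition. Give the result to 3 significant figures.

λ = 63.6 nm

E_1 = h²/(8m_eL²) = 2.082×10^-19 J, so ΔE = (4² − 1²)E_1 = 3.123×10^-18 J.
λ = hc/ΔE = (6.626×10^-34·2.998×10^8)/3.123×10^-18 = 6.36×10^-8 m = 63.6 nm.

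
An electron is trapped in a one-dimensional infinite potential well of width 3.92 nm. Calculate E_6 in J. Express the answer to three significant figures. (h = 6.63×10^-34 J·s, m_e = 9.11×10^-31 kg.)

E_6 = 1.41×10^-19 J

For an infinite well E_n = n²h²/(8m_eL²), so E_1 = h²/(8m_eL²) = (6.63×10^-34)²/(8·9.11×10^-31·(3.92×10^-9 m)²) = 3.925×10^-21 J.
Then E_6 = 6²·E_1 = 36·3.925×10^-21 J = 1.41×10^-19 J.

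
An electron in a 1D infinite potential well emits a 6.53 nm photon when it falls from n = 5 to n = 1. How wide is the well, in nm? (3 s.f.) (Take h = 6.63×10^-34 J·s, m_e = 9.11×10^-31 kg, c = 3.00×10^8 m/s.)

L = 0.218 nm

The photon carries ΔE = hc/λ = 6.63×10^-34·3.00×10^8/6.53×10^-9 m = 3.046×10^-17 J.
Since ΔE = (5² − 1²)E_1, E_1 = 1.269×10^-18 J, and L = h/√(8m_eE_1) = 2.18×10^-10 m = 0.218 nm.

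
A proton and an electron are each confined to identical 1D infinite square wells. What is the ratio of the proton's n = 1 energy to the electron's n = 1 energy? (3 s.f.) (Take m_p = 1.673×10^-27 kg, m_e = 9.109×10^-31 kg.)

E_n ∝ 1/m at fixed n and L, so the ratio is m_e/m_p = 9.109×10^-31/1.673×10^-27 = 5.44×10^-4.

5.44×10^-4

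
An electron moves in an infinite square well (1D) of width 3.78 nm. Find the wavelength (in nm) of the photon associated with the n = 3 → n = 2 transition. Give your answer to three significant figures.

λ = 9.42×10^3 nm

E_1 = h²/(8m_eL²) = 4.217×10^-21 J, so ΔE = (3² − 2²)E_1 = 2.109×10^-20 J.
λ = hc/ΔE = (6.626×10^-34·2.998×10^8)/2.109×10^-20 = 9.42×10^-6 m = 9.42×10^3 nm.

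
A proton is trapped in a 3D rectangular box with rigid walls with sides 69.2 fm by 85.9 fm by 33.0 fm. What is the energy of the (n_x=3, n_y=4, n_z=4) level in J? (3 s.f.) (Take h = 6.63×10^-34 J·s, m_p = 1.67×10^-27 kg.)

For a 3D rectangular well E = (h²/8m_p)·Σ n_i²/L_i² = (6.63×10^-34)²/(8·1.67×10^-27) · [3²/(69.2 fm)² + 4²/(85.9 fm)² + 4²/(33.0 fm)²].
Evaluating gives E = 6.17×10^-13 J.

E = 6.17×10^-13 J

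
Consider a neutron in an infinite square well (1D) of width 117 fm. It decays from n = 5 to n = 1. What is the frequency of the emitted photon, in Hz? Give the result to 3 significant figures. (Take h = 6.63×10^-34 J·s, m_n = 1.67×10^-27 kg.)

E_1 = h²/(8m_nL²) = 2.404×10^-15 J and ΔE = (5² − 1²)E_1 = 5.770×10^-14 J.
f = ΔE/h = 5.770×10^-14/6.63×10^-34 = 8.70×10^19 Hz.

f = 8.70×10^19 Hz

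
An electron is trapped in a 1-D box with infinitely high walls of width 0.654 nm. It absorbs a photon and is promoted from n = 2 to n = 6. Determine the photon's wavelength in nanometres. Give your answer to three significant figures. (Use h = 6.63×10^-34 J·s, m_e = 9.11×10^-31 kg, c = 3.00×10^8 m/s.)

λ = 44.1 nm

E_1 = h²/(8m_eL²) = 1.410×10^-19 J, so ΔE = (6² − 2²)E_1 = 4.512×10^-18 J.
λ = hc/ΔE = (6.63×10^-34·3.00×10^8)/4.512×10^-18 = 4.41×10^-8 m = 44.1 nm.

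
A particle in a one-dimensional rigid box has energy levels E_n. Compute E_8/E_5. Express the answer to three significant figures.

E_n ∝ n², so E_8/E_5 = 8²/5² = 64/25 = 2.56.

2.56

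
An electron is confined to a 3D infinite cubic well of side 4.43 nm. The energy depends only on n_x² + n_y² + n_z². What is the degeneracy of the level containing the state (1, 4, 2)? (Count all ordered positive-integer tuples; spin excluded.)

degeneracy = 6

The level has n_x² + n_y² + n_z² = 21. The ordered positive-integer solutions are (1, 2, 4), (1, 4, 2), (2, 1, 4), (2, 4, 1), (4, 1, 2), (4, 2, 1).
That gives 6 states.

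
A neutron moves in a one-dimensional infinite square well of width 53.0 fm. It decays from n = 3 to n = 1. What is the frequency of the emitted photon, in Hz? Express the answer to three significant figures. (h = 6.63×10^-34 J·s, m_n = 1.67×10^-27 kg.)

f = 1.41×10^20 Hz

E_1 = h²/(8m_nL²) = 1.171×10^-14 J and ΔE = (3² − 1²)E_1 = 9.368×10^-14 J.
f = ΔE/h = 9.368×10^-14/6.63×10^-34 = 1.41×10^20 Hz.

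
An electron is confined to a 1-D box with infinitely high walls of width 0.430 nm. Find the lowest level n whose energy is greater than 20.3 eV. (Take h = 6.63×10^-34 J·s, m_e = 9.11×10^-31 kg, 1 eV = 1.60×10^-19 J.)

n = 4

E_1 = h²/(8m_eL²) = 3.262×10^-19 J = 2.039 eV.
Need n² > 20.3/2.039 = 9.956, i.e. n > 3.155.
The smallest integer satisfying this is n = 4.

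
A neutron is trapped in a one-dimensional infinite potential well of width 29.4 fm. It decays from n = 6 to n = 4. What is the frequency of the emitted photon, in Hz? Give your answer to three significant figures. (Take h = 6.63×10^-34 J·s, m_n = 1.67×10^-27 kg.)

E_1 = h²/(8m_nL²) = 3.807×10^-14 J and ΔE = (6² − 4²)E_1 = 7.614×10^-13 J.
f = ΔE/h = 7.614×10^-13/6.63×10^-34 = 1.15×10^21 Hz.

f = 1.15×10^21 Hz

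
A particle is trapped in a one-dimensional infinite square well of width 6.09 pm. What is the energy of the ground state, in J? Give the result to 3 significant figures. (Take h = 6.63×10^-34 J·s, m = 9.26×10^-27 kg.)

For an infinite well E_n = n²h²/(8mL²), so E_1 = h²/(8mL²) = (6.63×10^-34)²/(8·9.26×10^-27·(6.09×10^-12 m)²) = 1.600×10^-19 J.

E_1 = 1.60×10^-19 J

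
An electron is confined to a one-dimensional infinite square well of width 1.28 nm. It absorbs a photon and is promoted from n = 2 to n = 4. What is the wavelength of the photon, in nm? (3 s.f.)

λ = 450 nm

E_1 = h²/(8m_eL²) = 3.677×10^-20 J, so ΔE = (4² − 2²)E_1 = 4.412×10^-19 J.
λ = hc/ΔE = (6.626×10^-34·2.998×10^8)/4.412×10^-19 = 4.50×10^-7 m = 450 nm.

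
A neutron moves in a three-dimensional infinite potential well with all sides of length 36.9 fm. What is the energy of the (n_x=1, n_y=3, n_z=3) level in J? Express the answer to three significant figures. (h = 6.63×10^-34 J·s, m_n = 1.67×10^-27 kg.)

E = 4.59×10^-13 J

For a 3D rectangular well E = (h²/8m_n)·Σ n_i²/L_i² = (6.63×10^-34)²/(8·1.67×10^-27) · [1²/(36.9 fm)² + 3²/(36.9 fm)² + 3²/(36.9 fm)²].
Evaluating gives E = 4.59×10^-13 J.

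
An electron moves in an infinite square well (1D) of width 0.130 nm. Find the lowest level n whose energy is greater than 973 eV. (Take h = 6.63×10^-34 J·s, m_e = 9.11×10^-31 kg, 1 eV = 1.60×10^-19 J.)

n = 7

E_1 = h²/(8m_eL²) = 3.569×10^-18 J = 22.31 eV.
Need n² > 973/22.31 = 43.61, i.e. n > 6.604.
The smallest integer satisfying this is n = 7.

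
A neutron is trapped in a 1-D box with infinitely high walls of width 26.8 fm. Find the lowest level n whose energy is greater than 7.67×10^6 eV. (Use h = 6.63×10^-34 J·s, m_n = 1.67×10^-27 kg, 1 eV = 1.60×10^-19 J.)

n = 6

E_1 = h²/(8m_nL²) = 4.581×10^-14 J = 2.863×10^5 eV.
Need n² > 7.67×10^6/2.863×10^5 = 26.79, i.e. n > 5.176.
The smallest integer satisfying this is n = 6.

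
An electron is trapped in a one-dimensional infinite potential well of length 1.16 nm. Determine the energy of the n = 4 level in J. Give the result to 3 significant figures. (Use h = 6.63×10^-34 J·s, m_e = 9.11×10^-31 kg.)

E_4 = 7.17×10^-19 J

For an infinite well E_n = n²h²/(8m_eL²), so E_1 = h²/(8m_eL²) = (6.63×10^-34)²/(8·9.11×10^-31·(1.16×10^-9 m)²) = 4.482×10^-20 J.
Then E_4 = 4²·E_1 = 16·4.482×10^-20 J = 7.17×10^-19 J.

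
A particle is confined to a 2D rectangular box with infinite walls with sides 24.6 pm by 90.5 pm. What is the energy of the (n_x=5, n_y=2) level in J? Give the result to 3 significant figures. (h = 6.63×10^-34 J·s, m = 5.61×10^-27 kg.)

E = 4.09×10^-19 J

For a 2D rectangular well E = (h²/8m)·Σ n_i²/L_i² = (6.63×10^-34)²/(8·5.61×10^-27) · [5²/(24.6 pm)² + 2²/(90.5 pm)²].
Evaluating gives E = 4.09×10^-19 J.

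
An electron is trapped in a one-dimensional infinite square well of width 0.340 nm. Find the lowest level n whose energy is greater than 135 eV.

n = 7

E_1 = h²/(8m_eL²) = 5.212×10^-19 J = 3.253 eV.
Need n² > 135/3.253 = 41.50, i.e. n > 6.442.
The smallest integer satisfying this is n = 7.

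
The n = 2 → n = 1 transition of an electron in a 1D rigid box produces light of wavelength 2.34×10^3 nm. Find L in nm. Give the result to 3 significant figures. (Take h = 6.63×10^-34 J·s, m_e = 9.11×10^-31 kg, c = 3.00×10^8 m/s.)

The photon carries ΔE = hc/λ = 6.63×10^-34·3.00×10^8/2.34×10^-6 m = 8.500×10^-20 J.
Since ΔE = (2² − 1²)E_1, E_1 = 2.833×10^-20 J, and L = h/√(8m_eE_1) = 1.46×10^-9 m = 1.46 nm.

L = 1.46 nm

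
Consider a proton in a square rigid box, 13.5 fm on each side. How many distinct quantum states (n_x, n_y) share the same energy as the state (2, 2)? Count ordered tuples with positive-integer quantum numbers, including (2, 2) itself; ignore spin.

The level has n_x² + n_y² = 8. The ordered positive-integer solutions are (2, 2).
That gives 1 state.

degeneracy = 1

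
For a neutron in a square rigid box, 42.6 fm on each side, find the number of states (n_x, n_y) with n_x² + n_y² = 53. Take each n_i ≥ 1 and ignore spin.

degeneracy = 2

The level has n_x² + n_y² = 53. The ordered positive-integer solutions are (2, 7), (7, 2).
That gives 2 states.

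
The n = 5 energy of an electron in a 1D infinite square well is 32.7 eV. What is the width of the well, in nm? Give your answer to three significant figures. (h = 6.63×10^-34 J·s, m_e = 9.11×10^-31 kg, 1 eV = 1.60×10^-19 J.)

From E_n = n²h²/(8m_eL²), L = n·h/√(8m_eE_n).
E_5 = 32.7 eV = 5.232×10^-18 J, so L = 5·6.63×10^-34/√(8·9.11×10^-31·5.232×10^-18) = 5.37×10^-10 m = 0.537 nm.

L = 0.537 nm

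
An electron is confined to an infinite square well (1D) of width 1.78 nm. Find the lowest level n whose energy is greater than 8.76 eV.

n = 9

E_1 = h²/(8m_eL²) = 1.902×10^-20 J = 0.1187 eV.
Need n² > 8.76/0.1187 = 73.80, i.e. n > 8.591.
The smallest integer satisfying this is n = 9.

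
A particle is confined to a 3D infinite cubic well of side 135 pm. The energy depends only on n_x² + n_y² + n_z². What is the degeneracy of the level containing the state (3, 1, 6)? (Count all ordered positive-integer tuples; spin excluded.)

The level has n_x² + n_y² + n_z² = 46. The ordered positive-integer solutions are (1, 3, 6), (1, 6, 3), (3, 1, 6), (3, 6, 1), (6, 1, 3), (6, 3, 1).
That gives 6 states.

degeneracy = 6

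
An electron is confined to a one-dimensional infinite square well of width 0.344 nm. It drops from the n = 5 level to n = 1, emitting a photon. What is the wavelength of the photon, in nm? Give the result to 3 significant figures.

E_1 = h²/(8m_eL²) = 5.091×10^-19 J, so ΔE = (5² − 1²)E_1 = 1.222×10^-17 J.
λ = hc/ΔE = (6.626×10^-34·2.998×10^8)/1.222×10^-17 = 1.63×10^-8 m = 16.3 nm.

λ = 16.3 nm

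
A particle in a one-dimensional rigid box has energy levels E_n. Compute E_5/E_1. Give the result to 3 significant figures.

E_n ∝ n², so E_5/E_1 = 5²/1² = 25/1 = 25.0.

25.0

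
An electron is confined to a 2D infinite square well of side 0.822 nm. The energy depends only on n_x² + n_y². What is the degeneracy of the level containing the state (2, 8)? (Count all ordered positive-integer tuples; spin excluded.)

The level has n_x² + n_y² = 68. The ordered positive-integer solutions are (2, 8), (8, 2).
That gives 2 states.

degeneracy = 2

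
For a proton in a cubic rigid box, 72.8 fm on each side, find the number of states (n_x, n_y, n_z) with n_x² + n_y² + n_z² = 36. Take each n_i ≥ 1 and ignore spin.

degeneracy = 3

The level has n_x² + n_y² + n_z² = 36. The ordered positive-integer solutions are (2, 4, 4), (4, 2, 4), (4, 4, 2).
That gives 3 states.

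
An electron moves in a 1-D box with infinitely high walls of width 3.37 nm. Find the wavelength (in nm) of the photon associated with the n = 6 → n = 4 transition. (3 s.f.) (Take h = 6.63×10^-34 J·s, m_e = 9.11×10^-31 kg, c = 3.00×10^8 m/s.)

E_1 = h²/(8m_eL²) = 5.311×10^-21 J, so ΔE = (6² − 4²)E_1 = 1.062×10^-19 J.
λ = hc/ΔE = (6.63×10^-34·3.00×10^8)/1.062×10^-19 = 1.87×10^-6 m = 1.87×10^3 nm.

λ = 1.87×10^3 nm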